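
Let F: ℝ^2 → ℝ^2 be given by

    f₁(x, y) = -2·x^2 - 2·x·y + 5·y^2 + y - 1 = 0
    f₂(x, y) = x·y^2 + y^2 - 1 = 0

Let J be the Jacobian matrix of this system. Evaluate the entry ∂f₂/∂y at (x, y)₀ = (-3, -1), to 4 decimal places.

∂f₂/∂y = 2·x·y + 2·y.
At (-3, -1) this is 4.0000.

4.0000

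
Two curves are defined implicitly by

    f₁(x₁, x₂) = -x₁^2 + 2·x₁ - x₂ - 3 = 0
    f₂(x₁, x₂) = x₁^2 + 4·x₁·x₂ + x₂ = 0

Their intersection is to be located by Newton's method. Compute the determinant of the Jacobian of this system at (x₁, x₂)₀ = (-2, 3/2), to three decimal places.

J = [[-2·x₁ + 2, -1], [2·x₁ + 4·x₂, 4·x₁ + 1]].
At the point, J = [[6.000, -1.000], [2.000, -7.000]].
det J = -40.000.

-40.000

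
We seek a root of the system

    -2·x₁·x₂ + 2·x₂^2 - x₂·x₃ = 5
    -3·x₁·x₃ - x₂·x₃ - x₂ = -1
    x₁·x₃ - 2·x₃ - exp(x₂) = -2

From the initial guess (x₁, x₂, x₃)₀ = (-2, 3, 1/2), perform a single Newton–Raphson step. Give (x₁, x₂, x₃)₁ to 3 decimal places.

At (-2, 3, 1/2): F = (23.500, -0.500, -20.08554).
Jacobian J = [[-2·x₂, -2·x₁ + 4·x₂ - x₃, -x₂], [-3·x₃, -x₃ - 1, -3·x₁ - x₂], [x₃, -exp(x₂), x₁ - 2]].
At the point, J = [[-6.000, 15.500, -3.000], [-1.500, -1.500, 3.000], [0.500, -20.08554, -4.000]] (det J = -559.92458).
Solving J·Δ = −F gives Δ = (1.165, -1.019, 0.240).
Then the next iterate is (x₁, x₂, x₃)₁ = (-0.835, 1.981, 0.740).

(-0.835, 1.981, 0.740)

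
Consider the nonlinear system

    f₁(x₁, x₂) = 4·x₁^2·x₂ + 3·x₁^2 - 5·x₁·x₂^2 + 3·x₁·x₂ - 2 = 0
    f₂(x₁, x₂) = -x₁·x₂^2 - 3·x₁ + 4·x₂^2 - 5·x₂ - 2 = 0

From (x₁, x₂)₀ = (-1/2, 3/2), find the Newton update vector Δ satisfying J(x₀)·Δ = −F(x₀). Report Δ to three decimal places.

At (-1/2, 3/2): F = (3.625, 2.125).
Jacobian J = [[8·x₁·x₂ + 6·x₁ - 5·x₂^2 + 3·x₂, 4·x₁^2 - 10·x₁·x₂ + 3·x₁], [-x₂^2 - 3, -2·x₁·x₂ + 8·x₂ - 5]].
At the point, J = [[-15.750, 7.000], [-5.250, 8.500]] (det J = -97.125).
Solving J·Δ = −F gives Δ = (0.164, -0.149).

(0.164, -0.149)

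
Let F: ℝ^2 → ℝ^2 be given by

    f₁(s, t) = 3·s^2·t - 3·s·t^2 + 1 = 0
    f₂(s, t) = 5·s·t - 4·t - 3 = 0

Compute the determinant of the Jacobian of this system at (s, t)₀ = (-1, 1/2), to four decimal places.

18.7500

J = [[6·s·t - 3·t^2, 3·s^2 - 6·s·t], [5·t, 5·s - 4]].
At the point, J = [[-3.7500, 6.0000], [2.5000, -9.0000]].
det J = 18.7500.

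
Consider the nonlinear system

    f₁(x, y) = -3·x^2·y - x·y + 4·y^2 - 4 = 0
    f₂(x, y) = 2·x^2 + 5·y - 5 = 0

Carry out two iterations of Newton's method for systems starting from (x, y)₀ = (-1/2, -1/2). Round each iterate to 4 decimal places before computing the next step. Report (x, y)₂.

At (-1/2, -1/2): F = (-2.8750, -7.0000).
Jacobian J = [[-6·x·y - y, -3·x^2 - x + 8·y], [4·x, 5]].
At the point, J = [[-1.0000, -4.2500], [-2.0000, 5.0000]] (det J = -13.5000).
Solving J·Δ = −F gives Δ = (-3.2685, 0.0926).
Then the next iterate is (x, y)₁ = (-3.7685, -0.4074).
Round to (-3.7685, -0.4074) and repeat: F = (12.485798, 21.366184), J = [[-8.804321, -42.095477], [-15.0740, 5.0000]].
Δ = (1.4175, 0.0001), so (x, y)₂ = (-2.3510, -0.4073).

(-2.3510, -0.4073)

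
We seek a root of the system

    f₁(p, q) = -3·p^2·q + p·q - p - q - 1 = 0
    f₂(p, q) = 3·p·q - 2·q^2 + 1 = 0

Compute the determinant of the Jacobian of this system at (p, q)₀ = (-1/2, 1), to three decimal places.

J = [[-6·p·q + q - 1, -3·p^2 + p - 1], [3·q, 3·p - 4·q]].
At the point, J = [[3.000, -2.250], [3.000, -5.500]].
det J = -9.750.

-9.750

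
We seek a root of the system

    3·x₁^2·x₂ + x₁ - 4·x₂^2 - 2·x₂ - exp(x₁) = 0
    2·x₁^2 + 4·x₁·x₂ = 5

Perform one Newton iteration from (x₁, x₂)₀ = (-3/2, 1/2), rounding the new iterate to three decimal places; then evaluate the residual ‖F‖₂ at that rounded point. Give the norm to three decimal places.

1.661

At (-3/2, 1/2): F = (-0.34813, -3.500).
Jacobian J = [[6·x₁·x₂ - exp(x₁) + 1, 3·x₁^2 - 8·x₂ - 2], [4·x₁ + 4·x₂, 4·x₁]].
At the point, J = [[-3.72313, 0.750], [-4.000, -6.000]] (det J = 25.33878).
Solving J·Δ = −F gives Δ = (-0.186, -0.459).
Then the next iterate is (x₁, x₂)₁ = (-1.686, 0.041).
Re-evaluating at (-1.686, 0.041): F = (-1.61034, 0.40869), so ‖F‖₂ = 1.661.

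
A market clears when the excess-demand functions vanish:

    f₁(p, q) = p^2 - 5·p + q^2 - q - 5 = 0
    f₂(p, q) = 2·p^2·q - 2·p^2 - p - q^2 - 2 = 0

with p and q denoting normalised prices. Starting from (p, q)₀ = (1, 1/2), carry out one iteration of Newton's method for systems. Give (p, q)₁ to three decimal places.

At (1, 1/2): F = (-9.250, -4.250).
Jacobian J = [[2·p - 5, 2·q - 1], [4·p·q - 4·p - 1, 2·p^2 - 2·q]].
At the point, J = [[-3.000, 0.000], [-3.000, 1.000]] (det J = -3.000).
Solving J·Δ = −F gives Δ = (-3.083, -5.000).
Then the next iterate is (p, q)₁ = (-2.083, -4.500).

(-2.083, -4.500)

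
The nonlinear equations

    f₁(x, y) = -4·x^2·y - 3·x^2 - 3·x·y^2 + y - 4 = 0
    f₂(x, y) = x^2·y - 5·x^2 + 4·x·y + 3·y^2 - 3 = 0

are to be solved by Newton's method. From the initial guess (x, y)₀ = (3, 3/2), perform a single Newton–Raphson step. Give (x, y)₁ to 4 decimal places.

At (3, 3/2): F = (-103.7500, -9.7500).
Jacobian J = [[-8·x·y - 6·x - 3·y^2, -4·x^2 - 6·x·y + 1], [2·x·y - 10·x + 4·y, x^2 + 4·x + 6·y]].
At the point, J = [[-60.7500, -62.0000], [-15.0000, 30.0000]] (det J = -2752.5000).
Solving J·Δ = −F gives Δ = (-1.3504, -0.3502).
Then the next iterate is (x, y)₁ = (1.6496, 1.1498).

(1.6496, 1.1498)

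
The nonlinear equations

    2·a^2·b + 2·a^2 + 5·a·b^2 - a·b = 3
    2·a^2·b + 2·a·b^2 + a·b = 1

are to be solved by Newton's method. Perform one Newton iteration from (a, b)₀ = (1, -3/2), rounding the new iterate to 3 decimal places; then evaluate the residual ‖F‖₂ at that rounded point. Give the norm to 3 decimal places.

At (1, -3/2): F = (8.750, -1.000).
Jacobian J = [[4·a·b + 4·a + 5·b^2 - b, 2·a^2 + 10·a·b - a], [4·a·b + 2·b^2 + b, 2·a^2 + 4·a·b + a]].
At the point, J = [[10.750, -14.000], [-3.000, -3.000]] (det J = -74.250).
Solving J·Δ = −F gives Δ = (-0.542, 0.209).
Then the next iterate is (a, b)₁ = (0.458, -1.291).
Re-evaluating at (0.458, -1.291): F = (1.28589, -0.60621), so ‖F‖₂ = 1.422.

1.422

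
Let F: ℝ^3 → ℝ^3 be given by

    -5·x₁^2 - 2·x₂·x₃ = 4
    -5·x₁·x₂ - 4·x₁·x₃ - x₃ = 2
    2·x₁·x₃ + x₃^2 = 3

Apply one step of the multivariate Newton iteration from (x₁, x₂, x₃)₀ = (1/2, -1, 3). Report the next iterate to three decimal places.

At (1/2, -1, 3): F = (0.750, -8.500, 9.000).
Jacobian J = [[-10·x₁, -2·x₃, -2·x₂], [-5·x₂ - 4·x₃, -5·x₁, -4·x₁ - 1], [2·x₃, 0, 2·x₁ + 2·x₃]].
At the point, J = [[-5.000, -6.000, 2.000], [-7.000, -2.500, -3.000], [6.000, 0.000, 7.000]] (det J = -68.500).
Solving J·Δ = −F gives Δ = (-2.381, 2.361, 0.755).
Then the next iterate is (x₁, x₂, x₃)₁ = (-1.881, 1.361, 3.755).

(-1.881, 1.361, 3.755)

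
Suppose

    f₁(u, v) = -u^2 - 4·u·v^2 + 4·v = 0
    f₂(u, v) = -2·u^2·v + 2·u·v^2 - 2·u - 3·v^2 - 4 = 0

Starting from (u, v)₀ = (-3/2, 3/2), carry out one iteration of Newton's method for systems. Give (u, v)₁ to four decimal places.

At (-3/2, 3/2): F = (17.2500, -21.2500).
Jacobian J = [[-2·u - 4·v^2, -8·u·v + 4], [-4·u·v + 2·v^2 - 2, -2·u^2 + 4·u·v - 6·v]].
At the point, J = [[-6.0000, 22.0000], [11.5000, -22.5000]] (det J = -118.0000).
Solving J·Δ = −F gives Δ = (0.6727, -0.6006).
Then the next iterate is (u, v)₁ = (-0.8273, 0.8994).

(-0.8273, 0.8994)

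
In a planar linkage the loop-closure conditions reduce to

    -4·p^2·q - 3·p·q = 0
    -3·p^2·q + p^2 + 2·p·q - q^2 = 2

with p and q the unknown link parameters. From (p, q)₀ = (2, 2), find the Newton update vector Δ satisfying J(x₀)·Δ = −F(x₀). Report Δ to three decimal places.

At (2, 2): F = (-44.000, -18.000).
Jacobian J = [[-8·p·q - 3·q, -4·p^2 - 3·p], [-6·p·q + 2·p + 2·q, -3·p^2 + 2·p - 2·q]].
At the point, J = [[-38.000, -22.000], [-16.000, -12.000]] (det J = 104.000).
Solving J·Δ = −F gives Δ = (-1.269, 0.192).

(-1.269, 0.192)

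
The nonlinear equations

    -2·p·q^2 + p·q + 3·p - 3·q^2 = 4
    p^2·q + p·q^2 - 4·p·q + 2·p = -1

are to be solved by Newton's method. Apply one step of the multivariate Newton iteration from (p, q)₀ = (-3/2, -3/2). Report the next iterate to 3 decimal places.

At (-3/2, -3/2): F = (-6.250, -17.750).
Jacobian J = [[-2·q^2 + q + 3, -4·p·q + p - 6·q], [2·p·q + q^2 - 4·q + 2, p^2 + 2·p·q - 4·p]].
At the point, J = [[-3.000, -1.500], [14.750, 12.750]] (det J = -16.125).
Solving J·Δ = −F gives Δ = (-6.593, 9.019).
Then the next iterate is (p, q)₁ = (-8.093, 7.519).

(-8.093, 7.519)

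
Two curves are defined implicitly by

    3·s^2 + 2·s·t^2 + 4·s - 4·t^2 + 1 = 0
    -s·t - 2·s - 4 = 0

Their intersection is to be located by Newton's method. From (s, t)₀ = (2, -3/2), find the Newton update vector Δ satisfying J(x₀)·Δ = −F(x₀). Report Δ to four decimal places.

(-1.0244, -2.2439)

At (2, -3/2): F = (21.0000, -5.0000).
Jacobian J = [[6·s + 2·t^2 + 4, 4·s·t - 8·t], [-t - 2, -s]].
At the point, J = [[20.5000, 0.0000], [-0.5000, -2.0000]] (det J = -41.0000).
Solving J·Δ = −F gives Δ = (-1.0244, -2.2439).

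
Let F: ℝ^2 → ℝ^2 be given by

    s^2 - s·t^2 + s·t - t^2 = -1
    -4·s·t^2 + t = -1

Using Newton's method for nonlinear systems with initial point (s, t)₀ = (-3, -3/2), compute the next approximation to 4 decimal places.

(-1.3612, -1.1643)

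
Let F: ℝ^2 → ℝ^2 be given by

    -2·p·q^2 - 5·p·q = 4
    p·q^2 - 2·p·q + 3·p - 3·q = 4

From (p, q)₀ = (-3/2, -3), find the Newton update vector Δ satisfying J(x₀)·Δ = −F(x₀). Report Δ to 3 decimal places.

(1.398, -0.352)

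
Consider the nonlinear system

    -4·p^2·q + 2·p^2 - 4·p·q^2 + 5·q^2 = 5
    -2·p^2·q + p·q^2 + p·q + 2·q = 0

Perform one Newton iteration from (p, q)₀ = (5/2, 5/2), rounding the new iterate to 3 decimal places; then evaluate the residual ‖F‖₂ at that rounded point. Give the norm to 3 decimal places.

26.299

At (5/2, 5/2): F = (-86.250, -4.375).
Jacobian J = [[-8·p·q + 4·p - 4·q^2, -4·p^2 - 8·p·q + 10·q], [-4·p·q + q^2 + q, -2·p^2 + 2·p·q + p + 2]].
At the point, J = [[-65.000, -50.000], [-16.250, 4.500]] (det J = -1105.000).
Solving J·Δ = −F gives Δ = (-0.549, -1.011).
Then the next iterate is (p, q)₁ = (1.951, 1.489).
Re-evaluating at (1.951, 1.489): F = (-26.27493, -1.12682), so ‖F‖₂ = 26.299.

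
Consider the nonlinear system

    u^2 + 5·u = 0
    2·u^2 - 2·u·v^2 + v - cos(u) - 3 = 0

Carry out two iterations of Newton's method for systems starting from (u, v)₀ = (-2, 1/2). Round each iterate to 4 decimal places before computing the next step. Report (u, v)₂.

(1.2308, 8.7840)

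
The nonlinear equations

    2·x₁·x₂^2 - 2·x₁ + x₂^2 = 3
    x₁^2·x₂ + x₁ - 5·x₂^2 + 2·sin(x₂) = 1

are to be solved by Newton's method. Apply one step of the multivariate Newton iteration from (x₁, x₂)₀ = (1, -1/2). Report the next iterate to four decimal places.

(-2.5319, -0.1507)

At (1, -1/2): F = (-4.2500, -2.708851).
Jacobian J = [[2·x₂^2 - 2, 4·x₁·x₂ + 2·x₂], [2·x₁·x₂ + 1, x₁^2 - 10·x₂ + 2·cos(x₂)]].
At the point, J = [[-1.5000, -3.0000], [0.0000, 7.755165]] (det J = -11.632748).
Solving J·Δ = −F gives Δ = (-3.5319, 0.3493).
Then the next iterate is (x₁, x₂)₁ = (-2.5319, -0.1507).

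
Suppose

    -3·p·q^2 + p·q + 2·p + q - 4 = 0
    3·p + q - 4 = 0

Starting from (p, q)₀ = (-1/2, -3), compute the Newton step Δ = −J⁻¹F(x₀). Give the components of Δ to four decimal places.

At (-1/2, -3): F = (7.0000, -8.5000).
Jacobian J = [[-3·q^2 + q + 2, -6·p·q + p + 1], [3, 1]].
At the point, J = [[-28.0000, -8.5000], [3.0000, 1.0000]] (det J = -2.5000).
Solving J·Δ = −F gives Δ = (-26.1000, 86.8000).

(-26.1000, 86.8000)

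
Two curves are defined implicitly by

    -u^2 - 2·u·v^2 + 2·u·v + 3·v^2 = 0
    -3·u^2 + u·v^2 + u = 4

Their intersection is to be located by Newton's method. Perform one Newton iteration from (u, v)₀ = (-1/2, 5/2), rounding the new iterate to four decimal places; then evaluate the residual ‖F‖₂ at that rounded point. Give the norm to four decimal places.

At (-1/2, 5/2): F = (22.2500, -8.3750).
Jacobian J = [[-2·u - 2·v^2 + 2·v, -4·u·v + 2·u + 6·v], [-6·u + v^2 + 1, 2·u·v]].
At the point, J = [[-6.5000, 19.0000], [10.2500, -2.5000]] (det J = -178.5000).
Solving J·Δ = −F gives Δ = (0.5798, -0.9727).
Then the next iterate is (u, v)₁ = (0.0798, 1.5273).
Re-evaluating at (0.0798, 1.5273): F = (6.863035, -3.753159), so ‖F‖₂ = 7.8222.

7.8222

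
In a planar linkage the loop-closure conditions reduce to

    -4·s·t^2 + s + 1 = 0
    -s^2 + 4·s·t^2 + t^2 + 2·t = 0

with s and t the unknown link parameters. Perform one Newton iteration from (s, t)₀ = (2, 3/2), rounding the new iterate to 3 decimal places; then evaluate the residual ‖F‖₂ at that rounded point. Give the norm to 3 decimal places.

At (2, 3/2): F = (-15.000, 19.250).
Jacobian J = [[-4·t^2 + 1, -8·s·t], [-2·s + 4·t^2, 8·s·t + 2·t + 2]].
At the point, J = [[-8.000, -24.000], [5.000, 29.000]] (det J = -112.000).
Solving J·Δ = −F gives Δ = (0.241, -0.705).
Then the next iterate is (s, t)₁ = (2.241, 0.795).
Re-evaluating at (2.241, 0.795): F = (-2.42447, 2.86542), so ‖F‖₂ = 3.753.

3.753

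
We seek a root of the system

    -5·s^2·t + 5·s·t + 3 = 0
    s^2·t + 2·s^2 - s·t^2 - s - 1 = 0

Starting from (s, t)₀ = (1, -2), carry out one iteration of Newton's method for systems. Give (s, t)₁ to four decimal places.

At (1, -2): F = (3.0000, -6.0000).
Jacobian J = [[-10·s·t + 5·t, -5·s^2 + 5·s], [2·s·t + 4·s - t^2 - 1, s^2 - 2·s·t]].
At the point, J = [[10.0000, 0.0000], [-5.0000, 5.0000]] (det J = 50.0000).
Solving J·Δ = −F gives Δ = (-0.3000, 0.9000).
Then the next iterate is (s, t)₁ = (0.7000, -1.1000).

(0.7000, -1.1000)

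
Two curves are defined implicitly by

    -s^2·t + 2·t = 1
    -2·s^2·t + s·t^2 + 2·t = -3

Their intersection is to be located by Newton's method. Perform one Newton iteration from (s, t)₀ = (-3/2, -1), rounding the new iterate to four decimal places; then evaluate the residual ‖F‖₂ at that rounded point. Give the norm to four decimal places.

46.3960

At (-3/2, -1): F = (-0.7500, 4.0000).
Jacobian J = [[-2·s·t, -s^2 + 2], [-4·s·t + t^2, -2·s^2 + 2·s·t + 2]].
At the point, J = [[-3.0000, -0.2500], [-5.0000, 0.5000]] (det J = -2.7500).
Solving J·Δ = −F gives Δ = (0.2273, -5.7273).
Then the next iterate is (s, t)₁ = (-1.2727, -6.7273).
Re-evaluating at (-1.2727, -6.7273): F = (-3.557953, -46.259337), so ‖F‖₂ = 46.3960.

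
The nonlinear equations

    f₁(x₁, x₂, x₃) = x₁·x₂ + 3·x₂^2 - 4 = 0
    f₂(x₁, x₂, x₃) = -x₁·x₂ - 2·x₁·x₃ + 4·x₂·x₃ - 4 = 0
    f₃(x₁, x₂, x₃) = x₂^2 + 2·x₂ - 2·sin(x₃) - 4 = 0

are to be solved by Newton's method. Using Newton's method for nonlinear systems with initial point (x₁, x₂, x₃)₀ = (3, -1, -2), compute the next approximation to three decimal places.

At (3, -1, -2): F = (-4.000, 19.000, -3.18141).
Jacobian J = [[x₂, x₁ + 6·x₂, 0], [-x₂ - 2·x₃, -x₁ + 4·x₃, -2·x₁ + 4·x₂], [0, 2·x₂ + 2, -2·cos(x₃)]].
At the point, J = [[-1.000, -3.000, 0.000], [5.000, -11.000, -10.000], [0.000, 0.000, 0.83229]] (det J = 21.63964).
Solving J·Δ = −F gives Δ = (0.526, -1.509, 3.822).
Then the next iterate is (x₁, x₂, x₃)₁ = (3.526, -2.509, 1.822).

(3.526, -2.509, 1.822)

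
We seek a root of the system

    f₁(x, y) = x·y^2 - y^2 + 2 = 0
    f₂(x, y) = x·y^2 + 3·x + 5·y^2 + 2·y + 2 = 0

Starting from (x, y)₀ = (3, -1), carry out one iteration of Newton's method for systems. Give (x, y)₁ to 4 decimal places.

(-3.0000, -1.5000)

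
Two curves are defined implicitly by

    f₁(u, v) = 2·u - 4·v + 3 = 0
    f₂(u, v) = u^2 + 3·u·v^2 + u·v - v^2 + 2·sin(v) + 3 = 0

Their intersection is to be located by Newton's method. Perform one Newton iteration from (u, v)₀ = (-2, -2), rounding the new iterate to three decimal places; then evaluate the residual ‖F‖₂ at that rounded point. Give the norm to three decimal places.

6.231

At (-2, -2): F = (7.000, -18.81859).
Jacobian J = [[2, -4], [2·u + 3·v^2 + v, 6·u·v + u - 2·v + 2·cos(v)]].
At the point, J = [[2.000, -4.000], [6.000, 25.16771]] (det J = 74.33541).
Solving J·Δ = −F gives Δ = (-1.357, 1.071).
Then the next iterate is (u, v)₁ = (-3.357, -0.929).
Re-evaluating at (-3.357, -0.929): F = (0.002, 6.23133), so ‖F‖₂ = 6.231.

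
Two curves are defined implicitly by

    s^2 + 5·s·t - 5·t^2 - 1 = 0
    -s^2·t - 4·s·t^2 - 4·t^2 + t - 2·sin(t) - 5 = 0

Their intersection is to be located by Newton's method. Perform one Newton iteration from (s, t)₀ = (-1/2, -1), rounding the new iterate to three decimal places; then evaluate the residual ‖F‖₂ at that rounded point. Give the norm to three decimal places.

47.113

At (-1/2, -1): F = (-3.250, -6.06706).
Jacobian J = [[2·s + 5·t, 5·s - 10·t], [-2·s·t - 4·t^2, -s^2 - 8·s·t - 8·t - 2·cos(t) + 1]].
At the point, J = [[-6.000, 7.500], [-5.000, 3.66940]] (det J = 15.48363).
Solving J·Δ = −F gives Δ = (-2.169, -1.302).
Then the next iterate is (s, t)₁ = (-2.669, -2.302).
Re-evaluating at (-2.669, -2.302): F = (10.34773, 45.96267), so ‖F‖₂ = 47.113.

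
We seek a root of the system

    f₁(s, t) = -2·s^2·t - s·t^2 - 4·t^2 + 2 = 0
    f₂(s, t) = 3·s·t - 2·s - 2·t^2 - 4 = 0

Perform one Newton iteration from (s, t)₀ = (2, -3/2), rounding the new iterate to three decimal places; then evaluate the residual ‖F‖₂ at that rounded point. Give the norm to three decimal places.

6.943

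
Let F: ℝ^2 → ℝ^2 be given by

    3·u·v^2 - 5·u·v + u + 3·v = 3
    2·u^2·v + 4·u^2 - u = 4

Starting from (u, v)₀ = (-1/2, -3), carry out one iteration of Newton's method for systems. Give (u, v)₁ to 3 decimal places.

At (-1/2, -3): F = (-33.500, -4.000).
Jacobian J = [[3·v^2 - 5·v + 1, 6·u·v - 5·u + 3], [4·u·v + 8·u - 1, 2·u^2]].
At the point, J = [[43.000, 14.500], [1.000, 0.500]] (det J = 7.000).
Solving J·Δ = −F gives Δ = (-5.893, 19.786).
Then the next iterate is (u, v)₁ = (-6.393, 16.786).

(-6.393, 16.786)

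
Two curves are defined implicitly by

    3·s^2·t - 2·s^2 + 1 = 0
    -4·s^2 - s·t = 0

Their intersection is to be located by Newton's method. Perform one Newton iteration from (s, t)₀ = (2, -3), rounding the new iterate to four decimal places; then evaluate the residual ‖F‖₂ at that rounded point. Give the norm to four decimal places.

11.9886

At (2, -3): F = (-43.0000, -10.0000).
Jacobian J = [[6·s·t - 4·s, 3·s^2], [-8·s - t, -s]].
At the point, J = [[-44.0000, 12.0000], [-13.0000, -2.0000]] (det J = 244.0000).
Solving J·Δ = −F gives Δ = (-0.8443, 0.4877).
Then the next iterate is (s, t)₁ = (1.1557, -2.5123).
Re-evaluating at (1.1557, -2.5123): F = (-11.737889, -2.439105), so ‖F‖₂ = 11.9886.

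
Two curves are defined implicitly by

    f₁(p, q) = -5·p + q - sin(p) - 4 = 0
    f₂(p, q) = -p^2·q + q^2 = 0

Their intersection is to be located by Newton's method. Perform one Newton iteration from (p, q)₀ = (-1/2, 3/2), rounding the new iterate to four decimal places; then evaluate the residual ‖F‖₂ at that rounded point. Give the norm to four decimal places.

0.4619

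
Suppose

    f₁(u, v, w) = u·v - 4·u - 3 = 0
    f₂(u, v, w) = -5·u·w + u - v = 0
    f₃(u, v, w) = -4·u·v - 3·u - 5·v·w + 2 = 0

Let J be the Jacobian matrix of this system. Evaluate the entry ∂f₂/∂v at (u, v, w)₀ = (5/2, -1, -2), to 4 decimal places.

-1.0000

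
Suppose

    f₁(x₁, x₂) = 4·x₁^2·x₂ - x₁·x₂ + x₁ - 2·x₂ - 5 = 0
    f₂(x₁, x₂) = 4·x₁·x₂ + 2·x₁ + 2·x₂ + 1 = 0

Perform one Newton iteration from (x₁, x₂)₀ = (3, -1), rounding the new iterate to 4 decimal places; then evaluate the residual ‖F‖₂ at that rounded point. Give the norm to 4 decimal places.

At (3, -1): F = (-33.0000, -7.0000).
Jacobian J = [[8·x₁·x₂ - x₂ + 1, 4·x₁^2 - x₁ - 2], [4·x₂ + 2, 4·x₁ + 2]].
At the point, J = [[-22.0000, 31.0000], [-2.0000, 14.0000]] (det J = -246.0000).
Solving J·Δ = −F gives Δ = (-0.9959, 0.3577).
Then the next iterate is (x₁, x₂)₁ = (2.0041, -0.6423).
Re-evaluating at (2.0041, -0.6423): F = (-10.743045, -1.425334), so ‖F‖₂ = 10.8372.

10.8372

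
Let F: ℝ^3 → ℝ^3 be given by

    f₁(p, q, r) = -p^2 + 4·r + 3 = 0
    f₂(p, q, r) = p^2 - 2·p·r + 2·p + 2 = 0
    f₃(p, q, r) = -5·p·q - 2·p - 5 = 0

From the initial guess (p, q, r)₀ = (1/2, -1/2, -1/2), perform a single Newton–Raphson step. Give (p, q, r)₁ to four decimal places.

At (1/2, -1/2, -1/2): F = (0.7500, 3.7500, -4.7500).
Jacobian J = [[-2·p, 0, 4], [2·p - 2·r + 2, 0, -2·p], [-5·q - 2, -5·p, 0]].
At the point, J = [[-1.0000, 0.0000, 4.0000], [4.0000, 0.0000, -1.0000], [0.5000, -2.5000, 0.0000]] (det J = -37.5000).
Solving J·Δ = −F gives Δ = (-1.0500, -2.1100, -0.4500).
Then the next iterate is (p, q, r)₁ = (-0.5500, -2.6100, -0.9500).

(-0.5500, -2.6100, -0.9500)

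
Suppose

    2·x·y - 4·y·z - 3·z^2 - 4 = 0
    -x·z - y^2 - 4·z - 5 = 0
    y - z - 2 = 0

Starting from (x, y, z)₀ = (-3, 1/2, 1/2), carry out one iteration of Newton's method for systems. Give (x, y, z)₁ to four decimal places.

(-9.0294, 0.1324, -1.8676)

At (-3, 1/2, 1/2): F = (-8.7500, -5.7500, -2.0000).
Jacobian J = [[2·y, 2·x - 4·z, -4·y - 6·z], [-z, -2·y, -x - 4], [0, 1, -1]].
At the point, J = [[1.0000, -8.0000, -5.0000], [-0.5000, -1.0000, -1.0000], [0.0000, 1.0000, -1.0000]] (det J = 8.5000).
Solving J·Δ = −F gives Δ = (-6.0294, -0.3676, -2.3676).
Then the next iterate is (x, y, z)₁ = (-9.0294, 0.1324, -1.8676).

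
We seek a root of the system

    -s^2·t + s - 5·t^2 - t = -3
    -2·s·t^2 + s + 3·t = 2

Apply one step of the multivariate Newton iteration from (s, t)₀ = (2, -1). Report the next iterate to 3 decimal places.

(0.500, -0.500)

At (2, -1): F = (5.000, -7.000).
Jacobian J = [[-2·s·t + 1, -s^2 - 10·t - 1], [-2·t^2 + 1, -4·s·t + 3]].
At the point, J = [[5.000, 5.000], [-1.000, 11.000]] (det J = 60.000).
Solving J·Δ = −F gives Δ = (-1.500, 0.500).
Then the next iterate is (s, t)₁ = (0.500, -0.500).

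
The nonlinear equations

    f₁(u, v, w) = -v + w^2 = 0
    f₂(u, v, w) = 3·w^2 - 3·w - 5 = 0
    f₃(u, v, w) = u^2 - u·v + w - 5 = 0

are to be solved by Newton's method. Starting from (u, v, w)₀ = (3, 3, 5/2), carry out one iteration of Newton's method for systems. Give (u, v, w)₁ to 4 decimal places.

At (3, 3, 5/2): F = (3.2500, 6.2500, -2.5000).
Jacobian J = [[0, -1, 2·w], [0, 0, 6·w - 3], [2·u - v, -u, 1]].
At the point, J = [[0.0000, -1.0000, 5.0000], [0.0000, 0.0000, 12.0000], [3.0000, -3.0000, 1.0000]] (det J = -36.0000).
Solving J·Δ = −F gives Δ = (1.6528, 0.6458, -0.5208).
Then the next iterate is (u, v, w)₁ = (4.6528, 3.6458, 1.9792).

(4.6528, 3.6458, 1.9792)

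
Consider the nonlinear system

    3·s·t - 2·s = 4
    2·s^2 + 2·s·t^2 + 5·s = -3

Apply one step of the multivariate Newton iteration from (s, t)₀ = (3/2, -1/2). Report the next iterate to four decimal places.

At (3/2, -1/2): F = (-9.2500, 15.7500).
Jacobian J = [[3·t - 2, 3·s], [4·s + 2·t^2 + 5, 4·s·t]].
At the point, J = [[-3.5000, 4.5000], [11.5000, -3.0000]] (det J = -41.2500).
Solving J·Δ = −F gives Δ = (-1.0455, 1.2424).
Then the next iterate is (s, t)₁ = (0.4545, 0.7424).

(0.4545, 0.7424)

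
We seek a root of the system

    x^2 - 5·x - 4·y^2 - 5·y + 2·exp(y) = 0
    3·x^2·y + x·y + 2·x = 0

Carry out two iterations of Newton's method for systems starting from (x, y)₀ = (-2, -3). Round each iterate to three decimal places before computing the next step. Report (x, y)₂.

(-0.709, -1.876)

At (-2, -3): F = (-6.90043, -34.000).
Jacobian J = [[2·x - 5, -8·y + 2·exp(y) - 5], [6·x·y + y + 2, 3·x^2 + x]].
At the point, J = [[-9.000, 19.09957], [35.000, 10.000]] (det J = -758.48509).
Solving J·Δ = −F gives Δ = (0.765, 0.722).
Then the next iterate is (x, y)₁ = (-1.235, -2.278).
Round to (-1.235, -2.278) and repeat: F = (-1.46193, -10.08006), J = [[-7.470, 13.42898], [16.60198, 3.34068]].
Δ = (0.526, 0.402), so (x, y)₂ = (-0.709, -1.876).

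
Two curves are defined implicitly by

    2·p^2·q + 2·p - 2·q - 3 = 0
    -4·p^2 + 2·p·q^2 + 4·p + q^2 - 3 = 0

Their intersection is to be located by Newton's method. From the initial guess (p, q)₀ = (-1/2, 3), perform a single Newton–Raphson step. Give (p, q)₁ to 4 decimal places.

(-0.2692, -3.2821)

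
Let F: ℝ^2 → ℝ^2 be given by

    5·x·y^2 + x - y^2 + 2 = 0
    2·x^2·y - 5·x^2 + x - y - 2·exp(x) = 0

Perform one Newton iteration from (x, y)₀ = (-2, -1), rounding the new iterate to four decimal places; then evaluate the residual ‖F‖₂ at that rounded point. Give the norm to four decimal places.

8.4510

At (-2, -1): F = (-11.0000, -29.270671).
Jacobian J = [[5·y^2 + 1, 10·x·y - 2·y], [4·x·y - 10·x - 2·exp(x) + 1, 2·x^2 - 1]].
At the point, J = [[6.0000, 22.0000], [28.729329, 7.0000]] (det J = -590.045248).
Solving J·Δ = −F gives Δ = (0.9609, 0.2379).
Then the next iterate is (x, y)₁ = (-1.0391, -0.7621).
Re-evaluating at (-1.0391, -0.7621): F = (-2.637424, -8.028913), so ‖F‖₂ = 8.4510.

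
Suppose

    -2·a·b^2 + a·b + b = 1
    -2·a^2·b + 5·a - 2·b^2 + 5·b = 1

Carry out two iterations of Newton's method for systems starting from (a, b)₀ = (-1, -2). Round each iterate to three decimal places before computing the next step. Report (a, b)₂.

At (-1, -2): F = (7.000, -20.000).
Jacobian J = [[-2·b^2 + b, -4·a·b + a + 1], [-4·a·b + 5, -2·a^2 - 4·b + 5]].
At the point, J = [[-10.000, -8.000], [-3.000, 11.000]] (det J = -134.000).
Solving J·Δ = −F gives Δ = (-0.619, 1.649).
Then the next iterate is (a, b)₁ = (-1.619, -0.351).
Round to (-1.619, -0.351) and repeat: F = (-0.38381, -9.25635), J = [[-0.59740, -2.89208], [2.72692, 1.16168]].
Δ = (3.784, -0.914), so (a, b)₂ = (2.165, -1.265).

(2.165, -1.265)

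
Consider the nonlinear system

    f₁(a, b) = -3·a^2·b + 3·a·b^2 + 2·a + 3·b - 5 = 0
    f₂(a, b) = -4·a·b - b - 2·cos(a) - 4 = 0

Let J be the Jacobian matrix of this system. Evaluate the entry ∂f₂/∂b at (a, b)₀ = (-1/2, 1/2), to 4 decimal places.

1.0000

∂f₂/∂b = -4·a - 1.
At (-1/2, 1/2) this is 1.0000.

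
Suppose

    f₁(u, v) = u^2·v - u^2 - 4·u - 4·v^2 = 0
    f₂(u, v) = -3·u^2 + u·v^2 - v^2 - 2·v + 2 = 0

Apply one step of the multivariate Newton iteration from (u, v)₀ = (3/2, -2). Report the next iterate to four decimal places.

(0.8565, -0.8831)

At (3/2, -2): F = (-28.7500, 1.2500).
Jacobian J = [[2·u·v - 2·u - 4, u^2 - 8·v], [-6·u + v^2, 2·u·v - 2·v - 2]].
At the point, J = [[-13.0000, 18.2500], [-5.0000, -4.0000]] (det J = 143.2500).
Solving J·Δ = −F gives Δ = (-0.6435, 1.1169).
Then the next iterate is (u, v)₁ = (0.8565, -0.8831).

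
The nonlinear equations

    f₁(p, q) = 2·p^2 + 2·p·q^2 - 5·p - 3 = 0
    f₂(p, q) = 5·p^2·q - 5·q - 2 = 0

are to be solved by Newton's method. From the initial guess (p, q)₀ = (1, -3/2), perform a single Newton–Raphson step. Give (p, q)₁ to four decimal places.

At (1, -3/2): F = (-1.5000, -2.0000).
Jacobian J = [[4·p + 2·q^2 - 5, 4·p·q], [10·p·q, 5·p^2 - 5]].
At the point, J = [[3.5000, -6.0000], [-15.0000, 0.0000]] (det J = -90.0000).
Solving J·Δ = −F gives Δ = (-0.1333, -0.3278).
Then the next iterate is (p, q)₁ = (0.8667, -1.8278).

(0.8667, -1.8278)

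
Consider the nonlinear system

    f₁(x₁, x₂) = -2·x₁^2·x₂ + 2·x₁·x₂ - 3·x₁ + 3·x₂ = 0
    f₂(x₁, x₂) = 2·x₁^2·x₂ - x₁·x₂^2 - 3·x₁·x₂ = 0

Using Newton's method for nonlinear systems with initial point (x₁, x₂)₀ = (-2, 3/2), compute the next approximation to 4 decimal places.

(-3.1158, -0.8211)

At (-2, 3/2): F = (-7.5000, 25.5000).
Jacobian J = [[-4·x₁·x₂ + 2·x₂ - 3, -2·x₁^2 + 2·x₁ + 3], [4·x₁·x₂ - x₂^2 - 3·x₂, 2·x₁^2 - 2·x₁·x₂ - 3·x₁]].
At the point, J = [[12.0000, -9.0000], [-18.7500, 20.0000]] (det J = 71.2500).
Solving J·Δ = −F gives Δ = (-1.1158, -2.3211).
Then the next iterate is (x₁, x₂)₁ = (-3.1158, -0.8211).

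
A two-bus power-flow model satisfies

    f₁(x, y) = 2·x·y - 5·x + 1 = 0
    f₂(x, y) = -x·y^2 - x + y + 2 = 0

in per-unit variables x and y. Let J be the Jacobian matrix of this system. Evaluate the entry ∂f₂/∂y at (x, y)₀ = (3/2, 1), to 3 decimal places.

-2.000

∂f₂/∂y = -2·x·y + 1.
At (3/2, 1) this is -2.000.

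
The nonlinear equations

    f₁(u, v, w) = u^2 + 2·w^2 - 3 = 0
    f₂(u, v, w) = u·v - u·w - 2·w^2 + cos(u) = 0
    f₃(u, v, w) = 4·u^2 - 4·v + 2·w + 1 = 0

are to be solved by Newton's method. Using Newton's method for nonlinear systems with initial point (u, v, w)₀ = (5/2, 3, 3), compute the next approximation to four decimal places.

(1.5149, 2.3944, 1.6396)

At (5/2, 3, 3): F = (21.2500, -18.801144, 20.0000).
Jacobian J = [[2·u, 0, 4·w], [v - w - sin(u), u, -u - 4·w], [8·u, -4, 2]].
At the point, J = [[5.0000, 0.0000, 12.0000], [-0.598472, 2.5000, -14.5000], [20.0000, -4.0000, 2.0000]] (det J = -836.273337).
Solving J·Δ = −F gives Δ = (-0.9851, -0.6056, -1.3604).
Then the next iterate is (u, v, w)₁ = (1.5149, 2.3944, 1.6396).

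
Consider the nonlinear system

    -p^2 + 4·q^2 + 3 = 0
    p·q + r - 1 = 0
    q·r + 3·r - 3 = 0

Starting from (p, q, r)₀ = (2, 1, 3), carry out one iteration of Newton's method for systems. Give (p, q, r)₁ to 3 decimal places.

At (2, 1, 3): F = (3.000, 4.000, 9.000).
Jacobian J = [[-2·p, 8·q, 0], [q, p, 1], [0, r, q + 3]].
At the point, J = [[-4.000, 8.000, 0.000], [1.000, 2.000, 1.000], [0.000, 3.000, 4.000]] (det J = -52.000).
Solving J·Δ = −F gives Δ = (-0.788, -0.769, -1.673).
Then the next iterate is (p, q, r)₁ = (1.212, 0.231, 1.327).

(1.212, 0.231, 1.327)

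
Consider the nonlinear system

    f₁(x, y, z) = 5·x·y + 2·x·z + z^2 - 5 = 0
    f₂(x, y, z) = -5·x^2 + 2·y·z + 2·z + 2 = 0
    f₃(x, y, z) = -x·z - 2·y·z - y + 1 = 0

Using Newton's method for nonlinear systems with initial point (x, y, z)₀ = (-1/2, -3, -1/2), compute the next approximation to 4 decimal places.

At (-1/2, -3, -1/2): F = (3.2500, 2.7500, 0.7500).
Jacobian J = [[5·y + 2·z, 5·x, 2·x + 2·z], [-10·x, 2·z, 2·y + 2], [-z, -2·z - 1, -x - 2·y]].
At the point, J = [[-16.0000, -2.5000, -2.0000], [5.0000, -1.0000, -4.0000], [0.5000, 0.0000, 6.5000]] (det J = 189.2500).
Solving J·Δ = −F gives Δ = (-0.1562, 2.3824, -0.1034).
Then the next iterate is (x, y, z)₁ = (-0.6562, -0.6176, -0.6034).

(-0.6562, -0.6176, -0.6034)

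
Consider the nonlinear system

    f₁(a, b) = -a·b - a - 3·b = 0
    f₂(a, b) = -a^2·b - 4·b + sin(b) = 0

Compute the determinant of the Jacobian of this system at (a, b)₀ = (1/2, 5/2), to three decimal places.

8.929

J = [[-b - 1, -a - 3], [-2·a·b, -a^2 + cos(b) - 4]].
At the point, J = [[-3.500, -3.500], [-2.500, -5.05114]].
det J = 8.929.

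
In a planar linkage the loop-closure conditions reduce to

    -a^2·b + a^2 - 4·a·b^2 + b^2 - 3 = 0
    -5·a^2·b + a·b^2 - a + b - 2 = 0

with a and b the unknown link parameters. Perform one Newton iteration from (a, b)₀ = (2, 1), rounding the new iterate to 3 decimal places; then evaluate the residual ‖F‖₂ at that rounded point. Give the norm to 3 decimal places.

At (2, 1): F = (-10.000, -21.000).
Jacobian J = [[-2·a·b + 2·a - 4·b^2, -a^2 - 8·a·b + 2·b], [-10·a·b + b^2 - 1, -5·a^2 + 2·a·b + 1]].
At the point, J = [[-4.000, -18.000], [-20.000, -15.000]] (det J = -300.000).
Solving J·Δ = −F gives Δ = (-0.760, -0.387).
Then the next iterate is (a, b)₁ = (1.240, 0.613).
Re-evaluating at (1.240, 0.613): F = (-3.89299, -6.87379), so ‖F‖₂ = 7.900.

7.900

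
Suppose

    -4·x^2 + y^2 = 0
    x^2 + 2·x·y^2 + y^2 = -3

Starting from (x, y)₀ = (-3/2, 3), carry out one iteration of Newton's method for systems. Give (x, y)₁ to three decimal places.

At (-3/2, 3): F = (0.000, -12.750).
Jacobian J = [[-8·x, 2·y], [2·x + 2·y^2, 4·x·y + 2·y]].
At the point, J = [[12.000, 6.000], [15.000, -12.000]] (det J = -234.000).
Solving J·Δ = −F gives Δ = (0.327, -0.654).
Then the next iterate is (x, y)₁ = (-1.173, 2.346).

(-1.173, 2.346)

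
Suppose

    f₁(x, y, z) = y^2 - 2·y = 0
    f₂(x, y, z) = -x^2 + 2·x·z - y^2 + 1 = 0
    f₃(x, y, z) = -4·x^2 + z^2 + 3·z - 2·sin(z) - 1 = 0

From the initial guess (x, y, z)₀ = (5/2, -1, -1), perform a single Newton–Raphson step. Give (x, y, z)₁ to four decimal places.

At (5/2, -1, -1): F = (3.0000, -11.2500, -26.317058).
Jacobian J = [[0, 2·y - 2, 0], [-2·x + 2·z, -2·y, 2·x], [-8·x, 0, 2·z - 2·cos(z) + 3]].
At the point, J = [[0.0000, -4.0000, 0.0000], [-7.0000, 2.0000, 5.0000], [-20.0000, 0.0000, -0.080605]] (det J = 402.256929).
Solving J·Δ = −F gives Δ = (-1.3163, 0.7500, 0.1072).
Then the next iterate is (x, y, z)₁ = (1.1837, -0.2500, -0.8928).

(1.1837, -0.2500, -0.8928)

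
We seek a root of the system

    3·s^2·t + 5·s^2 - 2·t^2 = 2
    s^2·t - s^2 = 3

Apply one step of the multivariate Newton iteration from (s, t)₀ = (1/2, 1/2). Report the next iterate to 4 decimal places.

(4.6250, 21.2500)

At (1/2, 1/2): F = (-0.8750, -3.1250).
Jacobian J = [[6·s·t + 10·s, 3·s^2 - 4·t], [2·s·t - 2·s, s^2]].
At the point, J = [[6.5000, -1.2500], [-0.5000, 0.2500]] (det J = 1.0000).
Solving J·Δ = −F gives Δ = (4.1250, 20.7500).
Then the next iterate is (s, t)₁ = (4.6250, 21.2500).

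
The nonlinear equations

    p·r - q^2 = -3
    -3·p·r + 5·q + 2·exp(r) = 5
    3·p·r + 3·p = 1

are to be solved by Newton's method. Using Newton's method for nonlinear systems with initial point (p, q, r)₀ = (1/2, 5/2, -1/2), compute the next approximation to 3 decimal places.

At (1/2, 5/2, -1/2): F = (-3.500, 9.46306, -0.250).
Jacobian J = [[r, -2·q, p], [-3·r, 5, -3·p + 2·exp(r)], [3·r + 3, 0, 3·p]].
At the point, J = [[-0.500, -5.000, 0.500], [1.500, 5.000, -0.28694], [1.500, 0.000, 1.500]] (det J = 5.90204).
Solving J·Δ = −F gives Δ = (-7.623, 0.841, 7.789).
Then the next iterate is (p, q, r)₁ = (-7.123, 3.341, 7.289).

(-7.123, 3.341, 7.289)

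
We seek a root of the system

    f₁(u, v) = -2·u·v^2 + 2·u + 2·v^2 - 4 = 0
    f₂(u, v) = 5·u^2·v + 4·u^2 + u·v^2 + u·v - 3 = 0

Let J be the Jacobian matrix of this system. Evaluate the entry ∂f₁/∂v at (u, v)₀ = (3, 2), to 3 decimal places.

∂f₁/∂v = -4·u·v + 4·v.
At (3, 2) this is -16.000.

-16.000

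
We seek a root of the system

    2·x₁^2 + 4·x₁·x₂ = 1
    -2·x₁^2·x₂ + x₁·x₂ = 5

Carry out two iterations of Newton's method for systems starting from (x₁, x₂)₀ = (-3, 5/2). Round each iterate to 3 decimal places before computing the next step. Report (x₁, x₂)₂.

(-1.113, 0.542)

At (-3, 5/2): F = (-13.000, -57.500).
Jacobian J = [[4·x₁ + 4·x₂, 4·x₁], [-4·x₁·x₂ + x₂, -2·x₁^2 + x₁]].
At the point, J = [[-2.000, -12.000], [32.500, -21.000]] (det J = 432.000).
Solving J·Δ = −F gives Δ = (0.965, -1.244).
Then the next iterate is (x₁, x₂)₁ = (-2.035, 1.256).
Round to (-2.035, 1.256) and repeat: F = (-2.94139, -17.95872), J = [[-3.116, -8.140], [11.47984, -10.31745]].
Δ = (0.922, -0.714), so (x₁, x₂)₂ = (-1.113, 0.542).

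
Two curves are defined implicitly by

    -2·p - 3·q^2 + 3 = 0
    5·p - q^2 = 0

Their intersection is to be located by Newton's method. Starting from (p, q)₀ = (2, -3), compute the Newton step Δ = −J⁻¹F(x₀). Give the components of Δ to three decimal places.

At (2, -3): F = (-28.000, 1.000).
Jacobian J = [[-2, -6·q], [5, -2·q]].
At the point, J = [[-2.000, 18.000], [5.000, 6.000]] (det J = -102.000).
Solving J·Δ = −F gives Δ = (-1.824, 1.353).

(-1.824, 1.353)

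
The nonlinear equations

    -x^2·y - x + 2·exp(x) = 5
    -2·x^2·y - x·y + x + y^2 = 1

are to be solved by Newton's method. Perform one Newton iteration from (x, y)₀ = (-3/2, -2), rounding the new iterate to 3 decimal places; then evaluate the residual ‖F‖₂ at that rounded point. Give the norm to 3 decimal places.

1.081

At (-3/2, -2): F = (1.44626, 7.500).
Jacobian J = [[-2·x·y + 2·exp(x) - 1, -x^2], [-4·x·y - y + 1, -2·x^2 - x + 2·y]].
At the point, J = [[-6.55374, -2.250], [-9.000, -7.000]] (det J = 25.62618).
Solving J·Δ = −F gives Δ = (-0.263, 1.410).
Then the next iterate is (x, y)₁ = (-1.763, -0.590).
Re-evaluating at (-1.763, -0.590): F = (-1.06012, 0.21257), so ‖F‖₂ = 1.081.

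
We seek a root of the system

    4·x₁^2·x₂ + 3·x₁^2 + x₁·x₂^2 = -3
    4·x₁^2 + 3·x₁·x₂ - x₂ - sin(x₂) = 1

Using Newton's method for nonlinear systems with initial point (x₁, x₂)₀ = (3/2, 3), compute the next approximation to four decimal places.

(0.7265, 2.5288)

At (3/2, 3): F = (50.2500, 18.358880).
Jacobian J = [[8·x₁·x₂ + 6·x₁ + x₂^2, 4·x₁^2 + 2·x₁·x₂], [8·x₁ + 3·x₂, 3·x₁ - cos(x₂) - 1]].
At the point, J = [[54.0000, 18.0000], [21.0000, 4.489992]] (det J = -135.540405).
Solving J·Δ = −F gives Δ = (-0.7735, -0.4712).
Then the next iterate is (x₁, x₂)₁ = (0.7265, 2.5288).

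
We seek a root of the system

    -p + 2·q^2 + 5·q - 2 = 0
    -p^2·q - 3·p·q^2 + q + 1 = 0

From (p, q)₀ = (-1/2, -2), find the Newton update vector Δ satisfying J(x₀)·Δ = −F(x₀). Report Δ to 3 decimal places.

(0.949, -1.483)

At (-1/2, -2): F = (-3.500, 5.500).
Jacobian J = [[-1, 4·q + 5], [-2·p·q - 3·q^2, -p^2 - 6·p·q + 1]].
At the point, J = [[-1.000, -3.000], [-14.000, -5.250]] (det J = -36.750).
Solving J·Δ = −F gives Δ = (0.949, -1.483).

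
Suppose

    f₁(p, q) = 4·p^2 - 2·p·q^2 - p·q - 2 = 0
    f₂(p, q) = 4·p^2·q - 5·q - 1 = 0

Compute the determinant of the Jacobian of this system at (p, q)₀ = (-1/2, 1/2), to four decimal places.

23.0000

J = [[8·p - 2·q^2 - q, -4·p·q - p], [8·p·q, 4·p^2 - 5]].
At the point, J = [[-5.0000, 1.5000], [-2.0000, -4.0000]].
det J = 23.0000.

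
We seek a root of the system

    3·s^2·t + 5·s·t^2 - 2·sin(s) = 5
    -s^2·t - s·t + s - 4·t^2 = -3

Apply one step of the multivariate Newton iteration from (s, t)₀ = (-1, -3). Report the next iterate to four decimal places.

(-0.8366, -1.5697)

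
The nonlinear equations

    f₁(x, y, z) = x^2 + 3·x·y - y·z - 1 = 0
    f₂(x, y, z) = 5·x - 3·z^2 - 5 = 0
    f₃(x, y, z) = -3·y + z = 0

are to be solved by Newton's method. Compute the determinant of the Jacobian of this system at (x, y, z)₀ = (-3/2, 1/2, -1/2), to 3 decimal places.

J = [[2·x + 3·y, 3·x - z, -y], [5, 0, -6·z], [0, -3, 1]].
At the point, J = [[-1.500, -4.000, -0.500], [5.000, 0.000, 3.000], [0.000, -3.000, 1.000]].
det J = 14.000.

14.000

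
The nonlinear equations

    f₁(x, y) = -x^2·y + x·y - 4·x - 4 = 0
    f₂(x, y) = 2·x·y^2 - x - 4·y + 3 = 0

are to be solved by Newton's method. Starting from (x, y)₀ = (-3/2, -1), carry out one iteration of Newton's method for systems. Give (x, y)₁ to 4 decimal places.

(1.1224, -5.0612)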